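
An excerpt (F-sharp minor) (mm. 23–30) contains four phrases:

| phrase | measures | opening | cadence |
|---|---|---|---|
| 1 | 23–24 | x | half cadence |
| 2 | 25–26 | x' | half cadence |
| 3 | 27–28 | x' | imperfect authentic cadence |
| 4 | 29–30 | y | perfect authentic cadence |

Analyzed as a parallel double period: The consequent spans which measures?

measures 27–30

In a double period the four phrases pair into a large antecedent (phrases 1–2, ending half cadence) and a large consequent (phrases 3–4, ending perfect authentic cadence). The consequent spans measures 27-30.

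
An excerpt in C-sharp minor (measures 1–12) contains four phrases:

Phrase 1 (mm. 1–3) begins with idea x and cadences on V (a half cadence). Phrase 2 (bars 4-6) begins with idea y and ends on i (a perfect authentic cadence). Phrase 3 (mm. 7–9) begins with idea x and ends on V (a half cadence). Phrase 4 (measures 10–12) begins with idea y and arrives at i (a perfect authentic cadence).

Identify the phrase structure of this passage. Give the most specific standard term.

repeated period

The cadence pattern HC–PAC–HC–PAC is weak–strong twice, and phrases 3–4 restate phrases 1–2: a period heard twice, not a double period (which would end weakly at phrase 2).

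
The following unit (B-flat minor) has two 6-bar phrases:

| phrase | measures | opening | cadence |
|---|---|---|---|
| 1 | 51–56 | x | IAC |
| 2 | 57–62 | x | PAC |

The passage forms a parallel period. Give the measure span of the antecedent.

The phrase ending with the weaker cadence (imperfect authentic cadence) is the antecedent; the one ending more conclusively (perfect authentic cadence) is the consequent. The antecedent is measures 51–56.

measures 51–56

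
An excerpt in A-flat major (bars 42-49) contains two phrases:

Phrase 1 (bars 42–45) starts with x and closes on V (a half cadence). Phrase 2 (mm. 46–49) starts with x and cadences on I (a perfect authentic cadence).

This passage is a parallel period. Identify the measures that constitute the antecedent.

measures 42–45

The antecedent is the phrase ending with the weaker cadence (half cadence, phrase 1) and the consequent the one ending more conclusively (perfect authentic cadence, phrase 2); the antecedent is mm. 42–45.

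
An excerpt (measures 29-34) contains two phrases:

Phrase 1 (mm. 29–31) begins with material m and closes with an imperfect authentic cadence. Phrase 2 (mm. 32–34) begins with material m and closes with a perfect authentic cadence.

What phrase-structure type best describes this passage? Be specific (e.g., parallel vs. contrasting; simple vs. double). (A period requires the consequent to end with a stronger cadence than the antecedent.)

Phrase 1 ends with an imperfect authentic cadence (weaker) and phrase 2 with a perfect authentic cadence (stronger): antecedent + consequent = a period.
The two phrases open with the same material (m / m), so the period is parallel.

parallel period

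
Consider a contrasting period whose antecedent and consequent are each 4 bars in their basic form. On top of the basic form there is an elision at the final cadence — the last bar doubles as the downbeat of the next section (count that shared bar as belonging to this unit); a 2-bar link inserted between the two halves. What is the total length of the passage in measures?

10 measures

Basic contrasting period: 4 + 4 = 8 bars.
8 (basic form) + 2 (link) = 10.
The elision shares a bar with the next section but does not change this unit's count.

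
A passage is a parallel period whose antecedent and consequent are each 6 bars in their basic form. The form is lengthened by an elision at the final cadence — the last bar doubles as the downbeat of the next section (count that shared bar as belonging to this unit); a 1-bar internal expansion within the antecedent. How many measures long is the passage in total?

13 measures

Basic parallel period: 6 + 6 = 12 bars.
12 (basic form) + 1 (internal expansion) = 13.
The elision shares a bar with the next section but does not change this unit's count.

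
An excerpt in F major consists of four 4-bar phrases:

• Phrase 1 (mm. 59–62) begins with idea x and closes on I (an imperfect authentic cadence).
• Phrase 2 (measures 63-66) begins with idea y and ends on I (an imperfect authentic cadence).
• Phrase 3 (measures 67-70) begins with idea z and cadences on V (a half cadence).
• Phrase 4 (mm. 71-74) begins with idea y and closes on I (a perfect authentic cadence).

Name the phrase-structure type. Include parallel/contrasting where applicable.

Four phrases in two halves: the first half (mm. 59–66) ends with an imperfect authentic cadence, the second (bars 67–74) with a perfect authentic cadence — a large antecedent–consequent pair, i.e. a double period.
Phrase 3 begins with different material from phrase 1, making it contrasting.

contrasting double period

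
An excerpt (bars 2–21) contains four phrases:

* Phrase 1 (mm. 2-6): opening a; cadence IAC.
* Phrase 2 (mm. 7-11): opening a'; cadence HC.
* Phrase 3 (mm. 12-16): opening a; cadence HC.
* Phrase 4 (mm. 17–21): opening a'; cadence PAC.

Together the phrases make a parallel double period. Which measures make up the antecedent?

In a double period the first pair of phrases (ending half cadence) is the large antecedent and the second pair (ending perfect authentic cadence) is the large consequent; the antecedent is measures 2–11.

measures 2–11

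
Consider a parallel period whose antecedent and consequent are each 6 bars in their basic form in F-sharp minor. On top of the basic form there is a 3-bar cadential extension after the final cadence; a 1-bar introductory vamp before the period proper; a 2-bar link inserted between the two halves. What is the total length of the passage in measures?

18 measures

Basic parallel period: 6 + 6 = 12 bars.
12 (basic form) + 3 (cadential extension) + 1 (introduction) + 2 (link) = 18.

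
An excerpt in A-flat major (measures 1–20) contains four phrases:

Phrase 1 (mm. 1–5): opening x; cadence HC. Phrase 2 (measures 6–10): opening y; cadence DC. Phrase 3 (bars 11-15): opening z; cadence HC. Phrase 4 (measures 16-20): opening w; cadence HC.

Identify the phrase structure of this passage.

phrase group

Phrase 4 ends with a half cadence, no stronger than phrase 2's deceptive cadence, so the four phrases do not form a double period; nor do phrases 3–4 duplicate 1–2, so it is not a repeated period. With no phrase reaching a conclusive cadence, the passage is a phrase group.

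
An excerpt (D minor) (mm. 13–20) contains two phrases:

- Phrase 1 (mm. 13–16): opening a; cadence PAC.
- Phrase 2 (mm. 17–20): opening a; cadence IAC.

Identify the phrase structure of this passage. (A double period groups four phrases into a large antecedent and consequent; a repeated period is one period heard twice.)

phrase group

The second phrase closes with an imperfect authentic cadence, which is not stronger than the first phrase's perfect authentic cadence; without a weak→strong cadential pair there is no antecedent–consequent relationship, so this is a phrase group rather than a period.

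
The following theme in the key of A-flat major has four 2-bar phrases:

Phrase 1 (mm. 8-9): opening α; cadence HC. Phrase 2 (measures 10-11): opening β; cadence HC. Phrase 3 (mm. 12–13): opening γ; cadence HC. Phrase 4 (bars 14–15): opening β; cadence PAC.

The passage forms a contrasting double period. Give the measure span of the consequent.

measures 12–15

In a double period the first pair of phrases (ending half cadence) is the large antecedent and the second pair (ending perfect authentic cadence) is the large consequent; the consequent is measures 12–15.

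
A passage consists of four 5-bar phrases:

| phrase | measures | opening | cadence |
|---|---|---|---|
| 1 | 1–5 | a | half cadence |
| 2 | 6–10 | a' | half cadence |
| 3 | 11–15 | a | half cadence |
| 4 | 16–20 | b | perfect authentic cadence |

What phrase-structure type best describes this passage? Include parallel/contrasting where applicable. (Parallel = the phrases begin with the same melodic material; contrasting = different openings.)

Four phrases in two halves: the first half (measures 1-10) ends with a half cadence, the second (mm. 11–20) with a perfect authentic cadence — a large antecedent–consequent pair, i.e. a double period.
Phrase 3 begins with the same material as phrase 1, making it parallel.

parallel double period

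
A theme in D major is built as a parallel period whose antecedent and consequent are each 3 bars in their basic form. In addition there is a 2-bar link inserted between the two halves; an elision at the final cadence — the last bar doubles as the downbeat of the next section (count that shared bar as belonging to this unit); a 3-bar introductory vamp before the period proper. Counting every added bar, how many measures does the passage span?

11 measures

Basic parallel period: 3 + 3 = 6 bars.
6 (basic form) + 2 (link) + 3 (introduction) = 11.
The elision shares a bar with the next section but does not change this unit's count.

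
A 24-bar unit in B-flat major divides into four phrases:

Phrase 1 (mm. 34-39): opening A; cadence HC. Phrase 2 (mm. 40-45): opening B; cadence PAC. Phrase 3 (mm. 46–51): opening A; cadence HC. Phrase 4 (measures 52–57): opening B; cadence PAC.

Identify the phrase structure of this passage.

The cadence pattern HC–PAC–HC–PAC is weak–strong twice, and phrases 3–4 restate phrases 1–2: a period heard twice, not a double period (which would end weakly at phrase 2).

repeated period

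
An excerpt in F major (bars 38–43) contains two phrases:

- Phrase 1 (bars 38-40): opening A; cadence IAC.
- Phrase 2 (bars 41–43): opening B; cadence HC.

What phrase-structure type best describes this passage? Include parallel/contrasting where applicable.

phrase group

The second phrase closes with a half cadence, which is not stronger than the first phrase's imperfect authentic cadence; without a weak→strong cadential pair there is no antecedent–consequent relationship, so this is a phrase group rather than a period.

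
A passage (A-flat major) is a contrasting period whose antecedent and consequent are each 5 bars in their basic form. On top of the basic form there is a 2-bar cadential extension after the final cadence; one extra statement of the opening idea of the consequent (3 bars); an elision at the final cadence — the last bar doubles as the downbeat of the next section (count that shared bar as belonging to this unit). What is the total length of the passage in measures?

15 measures

Basic contrasting period: 5 + 5 = 10 bars.
10 (basic form) + 2 (cadential extension) + 3 (extra statement) = 15.
The elision shares a bar with the next section but does not change this unit's count.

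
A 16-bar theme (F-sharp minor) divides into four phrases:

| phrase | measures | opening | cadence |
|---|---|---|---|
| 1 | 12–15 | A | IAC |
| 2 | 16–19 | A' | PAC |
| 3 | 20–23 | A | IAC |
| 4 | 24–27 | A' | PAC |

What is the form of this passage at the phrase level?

The cadence pattern IAC–PAC–IAC–PAC is weak–strong twice, and phrases 3–4 restate phrases 1–2: a period heard twice, not a double period (which would end weakly at phrase 2).

repeated period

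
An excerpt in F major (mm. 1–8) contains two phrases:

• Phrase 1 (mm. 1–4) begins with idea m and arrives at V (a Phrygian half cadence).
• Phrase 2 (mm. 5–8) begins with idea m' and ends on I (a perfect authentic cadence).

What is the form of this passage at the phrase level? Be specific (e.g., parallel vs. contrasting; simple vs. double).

parallel period

Phrase 1 ends with a Phrygian half cadence (weaker) and phrase 2 with a perfect authentic cadence (stronger): antecedent + consequent = a period.
The two phrases open with the same material (m / m'), so the period is parallel.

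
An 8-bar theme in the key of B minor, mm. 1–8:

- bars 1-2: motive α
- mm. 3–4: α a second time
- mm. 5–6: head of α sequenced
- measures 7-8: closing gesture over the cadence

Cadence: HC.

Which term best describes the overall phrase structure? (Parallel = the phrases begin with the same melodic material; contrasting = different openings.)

Basic idea (mm. 1–2) + its repetition (mm. 3–4) form the presentation; fragmentation and cadence (bars 5-8) form the continuation — the 8-bar whole is a sentence.

sentence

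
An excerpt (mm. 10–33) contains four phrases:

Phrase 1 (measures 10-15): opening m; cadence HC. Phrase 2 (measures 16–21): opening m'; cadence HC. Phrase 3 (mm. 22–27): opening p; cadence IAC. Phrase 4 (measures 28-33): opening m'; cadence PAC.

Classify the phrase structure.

contrasting double period

Four phrases in two halves: the first half (bars 10–21) ends with a half cadence, the second (mm. 22–33) with a perfect authentic cadence — a large antecedent–consequent pair, i.e. a double period.
Phrase 3 begins with different material from phrase 1, making it contrasting.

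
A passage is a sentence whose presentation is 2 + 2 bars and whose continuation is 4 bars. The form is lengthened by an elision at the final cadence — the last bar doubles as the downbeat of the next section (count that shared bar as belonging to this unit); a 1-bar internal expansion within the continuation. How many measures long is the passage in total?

Basic sentence: 2 + 2 + 4 = 8 bars.
8 (basic form) + 1 (internal expansion) = 9.
The elision shares a bar with the next section but does not change this unit's count.

9 measures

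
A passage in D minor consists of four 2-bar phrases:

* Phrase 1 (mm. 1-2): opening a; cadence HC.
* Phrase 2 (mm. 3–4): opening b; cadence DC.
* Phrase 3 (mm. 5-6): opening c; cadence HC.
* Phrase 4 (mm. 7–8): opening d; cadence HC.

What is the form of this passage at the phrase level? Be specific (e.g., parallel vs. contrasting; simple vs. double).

Phrase 4 ends with a half cadence, no stronger than phrase 2's deceptive cadence, so the four phrases do not form a double period; nor do phrases 3–4 duplicate 1–2, so it is not a repeated period. With no phrase reaching a conclusive cadence, the passage is a phrase group.

phrase group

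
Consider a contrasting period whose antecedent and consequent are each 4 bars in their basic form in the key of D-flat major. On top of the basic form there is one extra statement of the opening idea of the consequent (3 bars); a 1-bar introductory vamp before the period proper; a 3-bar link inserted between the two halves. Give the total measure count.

15 measures

Basic contrasting period: 4 + 4 = 8 bars.
8 (basic form) + 3 (extra statement) + 1 (introduction) + 3 (link) = 15.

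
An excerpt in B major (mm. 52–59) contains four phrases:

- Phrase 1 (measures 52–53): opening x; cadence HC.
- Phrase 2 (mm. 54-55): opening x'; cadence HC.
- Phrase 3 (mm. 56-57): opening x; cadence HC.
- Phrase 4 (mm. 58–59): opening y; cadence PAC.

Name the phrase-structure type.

parallel double period

Four phrases in two halves: the first half (mm. 52–55) ends with a half cadence, the second (mm. 56-59) with a perfect authentic cadence — a large antecedent–consequent pair, i.e. a double period.
Phrase 3 begins with the same material as phrase 1, making it parallel.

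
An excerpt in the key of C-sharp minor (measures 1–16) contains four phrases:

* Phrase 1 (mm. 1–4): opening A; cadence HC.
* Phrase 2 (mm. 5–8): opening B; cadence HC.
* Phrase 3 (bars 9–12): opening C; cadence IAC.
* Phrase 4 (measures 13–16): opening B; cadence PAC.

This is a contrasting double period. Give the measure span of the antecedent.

In a double period the first pair of phrases (ending half cadence) is the large antecedent and the second pair (ending perfect authentic cadence) is the large consequent; the antecedent is measures 1–8.

measures 1–8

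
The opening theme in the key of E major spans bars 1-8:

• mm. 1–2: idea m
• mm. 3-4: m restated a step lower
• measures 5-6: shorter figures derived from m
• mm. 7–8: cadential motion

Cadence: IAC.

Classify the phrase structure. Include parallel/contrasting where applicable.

sentence

Basic idea (mm. 1–2) + its repetition (measures 3–4) form the presentation; fragmentation and cadence (measures 5–8) form the continuation — the 8-bar whole is a sentence.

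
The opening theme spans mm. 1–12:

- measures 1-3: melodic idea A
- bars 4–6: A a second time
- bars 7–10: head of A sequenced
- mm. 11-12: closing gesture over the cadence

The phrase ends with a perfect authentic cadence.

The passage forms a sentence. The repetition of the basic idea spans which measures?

The presentation of a sentence is the basic idea (measures 1-3) plus its repetition (mm. 4–6); the repetition of the basic idea is therefore mm. 4–6.

measures 4–6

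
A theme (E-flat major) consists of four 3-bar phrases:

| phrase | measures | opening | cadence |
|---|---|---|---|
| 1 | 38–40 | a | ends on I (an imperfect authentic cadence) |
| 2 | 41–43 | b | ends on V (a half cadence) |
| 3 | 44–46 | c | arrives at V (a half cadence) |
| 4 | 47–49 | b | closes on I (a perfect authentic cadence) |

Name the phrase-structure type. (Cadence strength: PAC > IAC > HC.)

contrasting double period

Four phrases in two halves: the first half (bars 38–43) ends with a half cadence, the second (mm. 44–49) with a perfect authentic cadence — a large antecedent–consequent pair, i.e. a double period.
Phrase 3 begins with different material from phrase 1, making it contrasting.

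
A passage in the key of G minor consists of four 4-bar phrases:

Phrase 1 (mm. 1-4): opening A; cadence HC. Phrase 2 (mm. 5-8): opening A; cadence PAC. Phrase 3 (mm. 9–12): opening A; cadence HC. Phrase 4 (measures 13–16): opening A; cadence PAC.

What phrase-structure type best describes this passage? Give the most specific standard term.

repeated period

The cadence pattern HC–PAC–HC–PAC is weak–strong twice, and phrases 3–4 restate phrases 1–2: a period heard twice, not a double period (which would end weakly at phrase 2).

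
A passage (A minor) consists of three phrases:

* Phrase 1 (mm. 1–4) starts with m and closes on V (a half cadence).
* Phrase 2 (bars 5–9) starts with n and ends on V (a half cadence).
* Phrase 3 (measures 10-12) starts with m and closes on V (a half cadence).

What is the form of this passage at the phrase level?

The final phrase closes with a half cadence, which is not stronger than the preceding half cadence; the 3 phrases lack an overall antecedent–consequent design and so form a phrase group.

phrase group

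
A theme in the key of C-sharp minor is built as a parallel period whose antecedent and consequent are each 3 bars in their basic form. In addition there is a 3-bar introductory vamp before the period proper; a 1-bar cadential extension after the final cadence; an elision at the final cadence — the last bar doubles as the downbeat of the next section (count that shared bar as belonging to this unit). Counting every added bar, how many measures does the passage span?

10 measures

Basic parallel period: 3 + 3 = 6 bars.
6 (basic form) + 3 (introduction) + 1 (cadential extension) = 10.
The elision shares a bar with the next section but does not change this unit's count.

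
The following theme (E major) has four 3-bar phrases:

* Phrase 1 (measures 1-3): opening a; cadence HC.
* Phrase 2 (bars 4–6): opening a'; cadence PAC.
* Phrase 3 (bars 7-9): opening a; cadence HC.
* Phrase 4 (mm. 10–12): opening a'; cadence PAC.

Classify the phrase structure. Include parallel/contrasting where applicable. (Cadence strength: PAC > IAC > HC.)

repeated period

The cadence pattern HC–PAC–HC–PAC is weak–strong twice, and phrases 3–4 restate phrases 1–2: a period heard twice, not a double period (which would end weakly at phrase 2).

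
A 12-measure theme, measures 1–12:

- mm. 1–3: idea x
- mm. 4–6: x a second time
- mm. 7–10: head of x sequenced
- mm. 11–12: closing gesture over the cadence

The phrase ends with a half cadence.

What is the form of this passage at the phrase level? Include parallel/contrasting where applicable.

sentence

Basic idea (mm. 1-3) + its repetition (bars 4-6) form the presentation; fragmentation and cadence (bars 7-12) form the continuation — the 12-bar whole is a sentence.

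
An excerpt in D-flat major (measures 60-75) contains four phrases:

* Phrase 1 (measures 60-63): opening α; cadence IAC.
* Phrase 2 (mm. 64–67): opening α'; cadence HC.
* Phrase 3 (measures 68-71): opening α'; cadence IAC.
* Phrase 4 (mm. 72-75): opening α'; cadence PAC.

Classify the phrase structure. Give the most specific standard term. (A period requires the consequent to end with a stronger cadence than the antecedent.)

Four phrases in two halves: the first half (bars 60-67) ends with a half cadence, the second (mm. 68–75) with a perfect authentic cadence — a large antecedent–consequent pair, i.e. a double period.
Phrase 3 begins with the same material as phrase 1, making it parallel.

parallel double period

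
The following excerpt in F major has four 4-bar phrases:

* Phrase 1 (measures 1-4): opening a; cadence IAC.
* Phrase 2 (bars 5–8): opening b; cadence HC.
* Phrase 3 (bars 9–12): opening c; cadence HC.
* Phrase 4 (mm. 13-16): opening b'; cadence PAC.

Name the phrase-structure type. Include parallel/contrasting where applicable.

Four phrases in two halves: the first half (mm. 1-8) ends with a half cadence, the second (measures 9–16) with a perfect authentic cadence — a large antecedent–consequent pair, i.e. a double period.
Phrase 3 begins with different material from phrase 1, making it contrasting.

contrasting double period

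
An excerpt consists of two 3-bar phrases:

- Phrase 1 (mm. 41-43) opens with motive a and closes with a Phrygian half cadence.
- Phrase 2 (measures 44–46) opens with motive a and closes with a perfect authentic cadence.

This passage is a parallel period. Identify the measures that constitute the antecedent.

The antecedent is the phrase ending with the weaker cadence (Phrygian half cadence, phrase 1) and the consequent the one ending more conclusively (perfect authentic cadence, phrase 2); the antecedent is bars 41–43.

measures 41–43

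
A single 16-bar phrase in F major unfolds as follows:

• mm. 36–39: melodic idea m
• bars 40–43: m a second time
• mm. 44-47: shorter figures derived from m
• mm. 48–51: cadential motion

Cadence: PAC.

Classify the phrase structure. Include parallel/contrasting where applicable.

Basic idea (measures 36-39) + its repetition (mm. 40–43) form the presentation; fragmentation and cadence (mm. 44–51) form the continuation — the 16-bar whole is a sentence.

sentence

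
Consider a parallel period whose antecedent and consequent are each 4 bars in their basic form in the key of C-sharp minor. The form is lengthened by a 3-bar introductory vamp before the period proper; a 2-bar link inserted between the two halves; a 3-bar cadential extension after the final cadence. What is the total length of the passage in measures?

16 measures

Basic parallel period: 4 + 4 = 8 bars.
8 (basic form) + 3 (introduction) + 2 (link) + 3 (cadential extension) = 16.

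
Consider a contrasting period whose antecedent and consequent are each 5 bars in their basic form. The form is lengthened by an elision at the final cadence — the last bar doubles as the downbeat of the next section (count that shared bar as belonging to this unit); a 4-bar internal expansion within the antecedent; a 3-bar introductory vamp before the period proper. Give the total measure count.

Basic contrasting period: 5 + 5 = 10 bars.
10 (basic form) + 4 (internal expansion) + 3 (introduction) = 17.
The elision shares a bar with the next section but does not change this unit's count.

17 measures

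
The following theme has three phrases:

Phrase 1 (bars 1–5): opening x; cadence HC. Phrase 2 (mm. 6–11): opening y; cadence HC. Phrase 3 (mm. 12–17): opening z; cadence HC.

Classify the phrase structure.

phrase group

The final phrase closes with a half cadence, which is not stronger than the preceding half cadence; the 3 phrases lack an overall antecedent–consequent design and so form a phrase group.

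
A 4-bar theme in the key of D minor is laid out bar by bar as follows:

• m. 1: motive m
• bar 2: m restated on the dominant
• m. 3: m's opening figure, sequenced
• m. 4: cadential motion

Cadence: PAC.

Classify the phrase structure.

Basic idea (m. 1) + its repetition (bar 2) form the presentation; fragmentation and cadence (mm. 3-4) form the continuation — the 4-bar whole is a sentence.

sentence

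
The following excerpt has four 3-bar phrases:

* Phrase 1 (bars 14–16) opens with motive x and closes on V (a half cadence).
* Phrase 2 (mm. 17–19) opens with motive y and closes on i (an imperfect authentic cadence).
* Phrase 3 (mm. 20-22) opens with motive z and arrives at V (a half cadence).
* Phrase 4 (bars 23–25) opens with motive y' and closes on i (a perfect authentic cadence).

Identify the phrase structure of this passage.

Four phrases in two halves: the first half (bars 14-19) ends with an imperfect authentic cadence, the second (mm. 20–25) with a perfect authentic cadence — a large antecedent–consequent pair, i.e. a double period.
Phrase 3 begins with different material from phrase 1, making it contrasting.

contrasting double period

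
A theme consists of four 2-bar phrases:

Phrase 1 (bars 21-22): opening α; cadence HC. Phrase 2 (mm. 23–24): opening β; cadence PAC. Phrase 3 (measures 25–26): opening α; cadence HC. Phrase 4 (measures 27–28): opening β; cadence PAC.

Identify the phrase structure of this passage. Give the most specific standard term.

The cadence pattern HC–PAC–HC–PAC is weak–strong twice, and phrases 3–4 restate phrases 1–2: a period heard twice, not a double period (which would end weakly at phrase 2).

repeated period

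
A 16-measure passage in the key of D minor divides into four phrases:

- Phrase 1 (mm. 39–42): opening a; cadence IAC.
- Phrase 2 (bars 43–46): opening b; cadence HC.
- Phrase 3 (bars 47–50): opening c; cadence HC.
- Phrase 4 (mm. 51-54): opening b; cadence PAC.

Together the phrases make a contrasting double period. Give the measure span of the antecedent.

In a double period the first pair of phrases (ending half cadence) is the large antecedent and the second pair (ending perfect authentic cadence) is the large consequent; the antecedent is measures 39–46.

measures 39–46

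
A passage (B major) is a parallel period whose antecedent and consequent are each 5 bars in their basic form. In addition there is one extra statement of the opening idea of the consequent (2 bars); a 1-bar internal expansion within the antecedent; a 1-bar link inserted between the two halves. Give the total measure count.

Basic parallel period: 5 + 5 = 10 bars.
10 (basic form) + 2 (extra statement) + 1 (internal expansion) + 1 (link) = 14.

14 measures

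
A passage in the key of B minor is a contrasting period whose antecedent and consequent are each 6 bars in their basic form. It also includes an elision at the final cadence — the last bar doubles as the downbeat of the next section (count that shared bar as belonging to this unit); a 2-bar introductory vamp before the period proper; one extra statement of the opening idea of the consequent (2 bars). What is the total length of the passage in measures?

16 measures

Basic contrasting period: 6 + 6 = 12 bars.
12 (basic form) + 2 (introduction) + 2 (extra statement) = 16.
The elision shares a bar with the next section but does not change this unit's count.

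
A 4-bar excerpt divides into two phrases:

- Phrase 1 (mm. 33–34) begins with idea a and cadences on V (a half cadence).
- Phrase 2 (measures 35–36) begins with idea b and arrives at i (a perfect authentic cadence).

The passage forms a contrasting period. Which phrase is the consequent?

phrase 2

The phrase ending with the weaker cadence (half cadence) is the antecedent; the one ending more conclusively (perfect authentic cadence) is the consequent. The consequent is phrase 2.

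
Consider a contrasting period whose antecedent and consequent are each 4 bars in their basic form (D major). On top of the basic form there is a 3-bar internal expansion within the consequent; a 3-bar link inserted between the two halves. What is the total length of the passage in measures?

14 measures

Basic contrasting period: 4 + 4 = 8 bars.
8 (basic form) + 3 (internal expansion) + 3 (link) = 14.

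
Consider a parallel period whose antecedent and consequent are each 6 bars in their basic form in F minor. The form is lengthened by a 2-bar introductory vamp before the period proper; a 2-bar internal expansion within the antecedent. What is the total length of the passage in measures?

Basic parallel period: 6 + 6 = 12 bars.
12 (basic form) + 2 (introduction) + 2 (internal expansion) = 16.

16 measures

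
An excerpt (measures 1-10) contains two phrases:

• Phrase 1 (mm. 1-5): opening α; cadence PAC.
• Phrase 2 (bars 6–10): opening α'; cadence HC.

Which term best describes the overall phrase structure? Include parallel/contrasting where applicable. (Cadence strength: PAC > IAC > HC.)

phrase group

The second phrase closes with a half cadence, which is not stronger than the first phrase's perfect authentic cadence; without a weak→strong cadential pair there is no antecedent–consequent relationship, so this is a phrase group rather than a period.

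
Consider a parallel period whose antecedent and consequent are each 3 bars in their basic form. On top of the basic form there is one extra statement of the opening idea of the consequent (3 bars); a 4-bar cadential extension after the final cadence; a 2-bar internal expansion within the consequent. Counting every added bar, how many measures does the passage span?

Basic parallel period: 3 + 3 = 6 bars.
6 (basic form) + 3 (extra statement) + 4 (cadential extension) + 2 (internal expansion) = 15.

15 measures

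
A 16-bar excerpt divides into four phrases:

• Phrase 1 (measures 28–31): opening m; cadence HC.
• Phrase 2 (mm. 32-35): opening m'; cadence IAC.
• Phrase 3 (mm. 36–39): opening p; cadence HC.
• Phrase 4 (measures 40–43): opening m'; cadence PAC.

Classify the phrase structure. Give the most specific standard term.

Four phrases in two halves: the first half (mm. 28-35) ends with an imperfect authentic cadence, the second (bars 36–43) with a perfect authentic cadence — a large antecedent–consequent pair, i.e. a double period.
Phrase 3 begins with different material from phrase 1, making it contrasting.

contrasting double period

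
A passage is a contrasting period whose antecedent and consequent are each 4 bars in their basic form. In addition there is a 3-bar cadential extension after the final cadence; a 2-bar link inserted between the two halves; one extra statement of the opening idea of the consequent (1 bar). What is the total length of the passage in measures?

14 measures

Basic contrasting period: 4 + 4 = 8 bars.
8 (basic form) + 3 (cadential extension) + 2 (link) + 1 (extra statement) = 14.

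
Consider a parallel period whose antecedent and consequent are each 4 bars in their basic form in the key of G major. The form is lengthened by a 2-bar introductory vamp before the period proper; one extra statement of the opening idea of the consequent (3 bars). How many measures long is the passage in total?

Basic parallel period: 4 + 4 = 8 bars.
8 (basic form) + 2 (introduction) + 3 (extra statement) = 13.

13 measures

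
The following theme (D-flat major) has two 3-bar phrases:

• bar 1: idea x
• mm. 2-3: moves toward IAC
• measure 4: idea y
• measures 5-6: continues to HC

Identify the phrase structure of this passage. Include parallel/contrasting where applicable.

phrase group

The second phrase closes with a half cadence, which is not stronger than the first phrase's imperfect authentic cadence; without a weak→strong cadential pair there is no antecedent–consequent relationship, so this is a phrase group rather than a period.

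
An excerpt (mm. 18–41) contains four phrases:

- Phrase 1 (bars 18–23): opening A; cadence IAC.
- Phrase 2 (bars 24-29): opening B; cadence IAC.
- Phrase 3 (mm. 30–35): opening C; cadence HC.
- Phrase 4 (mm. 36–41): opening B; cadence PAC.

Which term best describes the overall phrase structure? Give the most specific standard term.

contrasting double period

Four phrases in two halves: the first half (mm. 18-29) ends with an imperfect authentic cadence, the second (mm. 30–41) with a perfect authentic cadence — a large antecedent–consequent pair, i.e. a double period.
Phrase 3 begins with different material from phrase 1, making it contrasting.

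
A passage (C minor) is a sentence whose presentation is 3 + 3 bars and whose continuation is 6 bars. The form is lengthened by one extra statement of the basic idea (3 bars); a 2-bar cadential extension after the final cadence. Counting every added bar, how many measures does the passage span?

Basic sentence: 3 + 3 + 6 = 12 bars.
12 (basic form) + 3 (extra statement) + 2 (cadential extension) = 17.

17 measures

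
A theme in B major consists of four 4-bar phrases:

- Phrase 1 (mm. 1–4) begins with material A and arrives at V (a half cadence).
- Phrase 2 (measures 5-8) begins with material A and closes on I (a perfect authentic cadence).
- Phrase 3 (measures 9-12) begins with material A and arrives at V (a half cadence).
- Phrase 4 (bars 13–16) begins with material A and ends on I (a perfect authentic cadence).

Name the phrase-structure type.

The cadence pattern HC–PAC–HC–PAC is weak–strong twice, and phrases 3–4 restate phrases 1–2: a period heard twice, not a double period (which would end weakly at phrase 2).

repeated period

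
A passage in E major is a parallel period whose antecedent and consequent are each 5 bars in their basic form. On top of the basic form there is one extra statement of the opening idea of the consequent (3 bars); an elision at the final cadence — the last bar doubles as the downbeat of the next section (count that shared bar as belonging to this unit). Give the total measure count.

13 measures

Basic parallel period: 5 + 5 = 10 bars.
10 (basic form) + 3 (extra statement) = 13.
The elision shares a bar with the next section but does not change this unit's count.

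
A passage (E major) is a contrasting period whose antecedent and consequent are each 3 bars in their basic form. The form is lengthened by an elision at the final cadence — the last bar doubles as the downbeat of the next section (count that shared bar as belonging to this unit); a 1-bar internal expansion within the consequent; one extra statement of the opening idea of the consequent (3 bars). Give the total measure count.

Basic contrasting period: 3 + 3 = 6 bars.
6 (basic form) + 1 (internal expansion) + 3 (extra statement) = 10.
The elision shares a bar with the next section but does not change this unit's count.

10 measures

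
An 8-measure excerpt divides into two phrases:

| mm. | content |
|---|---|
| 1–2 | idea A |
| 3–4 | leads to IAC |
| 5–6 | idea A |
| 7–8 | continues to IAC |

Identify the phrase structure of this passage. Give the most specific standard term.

repeated phrase

Both phrases have the same opening (A) and the same cadence (imperfect authentic cadence): the second is a restatement, not a consequent, so this is a repeated phrase rather than a period.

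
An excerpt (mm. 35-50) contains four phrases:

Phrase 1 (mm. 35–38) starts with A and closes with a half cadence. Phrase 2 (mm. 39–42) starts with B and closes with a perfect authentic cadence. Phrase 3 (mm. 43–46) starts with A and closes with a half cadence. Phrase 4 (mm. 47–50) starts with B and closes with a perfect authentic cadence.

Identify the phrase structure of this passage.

The cadence pattern HC–PAC–HC–PAC is weak–strong twice, and phrases 3–4 restate phrases 1–2: a period heard twice, not a double period (which would end weakly at phrase 2).

repeated period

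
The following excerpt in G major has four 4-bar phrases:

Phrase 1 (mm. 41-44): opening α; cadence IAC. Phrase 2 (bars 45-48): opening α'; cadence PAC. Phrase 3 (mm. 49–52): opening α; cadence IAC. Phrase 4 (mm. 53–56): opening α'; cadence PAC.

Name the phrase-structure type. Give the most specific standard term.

The cadence pattern IAC–PAC–IAC–PAC is weak–strong twice, and phrases 3–4 restate phrases 1–2: a period heard twice, not a double period (which would end weakly at phrase 2).

repeated period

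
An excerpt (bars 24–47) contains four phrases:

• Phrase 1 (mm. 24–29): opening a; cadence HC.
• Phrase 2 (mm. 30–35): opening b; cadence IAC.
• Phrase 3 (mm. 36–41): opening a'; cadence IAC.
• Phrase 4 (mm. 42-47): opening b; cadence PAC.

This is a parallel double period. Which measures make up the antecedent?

measures 24–35

In a double period the first pair of phrases (ending imperfect authentic cadence) is the large antecedent and the second pair (ending perfect authentic cadence) is the large consequent; the antecedent is measures 24–35.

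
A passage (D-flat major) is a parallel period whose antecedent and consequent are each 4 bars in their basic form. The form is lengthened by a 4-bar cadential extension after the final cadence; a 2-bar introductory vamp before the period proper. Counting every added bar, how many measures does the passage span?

Basic parallel period: 4 + 4 = 8 bars.
8 (basic form) + 4 (cadential extension) + 2 (introduction) = 14.

14 measures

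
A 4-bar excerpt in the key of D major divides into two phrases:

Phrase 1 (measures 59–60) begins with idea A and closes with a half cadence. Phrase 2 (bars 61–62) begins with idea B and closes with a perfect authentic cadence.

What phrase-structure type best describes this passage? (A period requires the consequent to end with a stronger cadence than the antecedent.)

contrasting period

Phrase 1 ends with a half cadence (weaker) and phrase 2 with a perfect authentic cadence (stronger): antecedent + consequent = a period.
The two phrases open with different material (A / B), so the period is contrasting.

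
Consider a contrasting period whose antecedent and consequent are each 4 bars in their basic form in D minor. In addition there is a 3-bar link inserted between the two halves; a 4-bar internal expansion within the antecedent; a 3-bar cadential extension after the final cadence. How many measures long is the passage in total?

18 measures

Basic contrasting period: 4 + 4 = 8 bars.
8 (basic form) + 3 (link) + 4 (internal expansion) + 3 (cadential extension) = 18.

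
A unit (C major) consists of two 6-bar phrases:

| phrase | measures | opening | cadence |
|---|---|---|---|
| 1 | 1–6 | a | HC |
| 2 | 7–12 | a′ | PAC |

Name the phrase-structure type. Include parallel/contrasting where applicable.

Phrase 1 ends with a half cadence (weaker) and phrase 2 with a perfect authentic cadence (stronger): antecedent + consequent = a period.
The two phrases open with the same material (a / a′), so the period is parallel.

parallel period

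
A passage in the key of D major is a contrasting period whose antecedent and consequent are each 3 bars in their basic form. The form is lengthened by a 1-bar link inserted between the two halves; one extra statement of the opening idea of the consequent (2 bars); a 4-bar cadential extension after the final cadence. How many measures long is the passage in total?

Basic contrasting period: 3 + 3 = 6 bars.
6 (basic form) + 1 (link) + 2 (extra statement) + 4 (cadential extension) = 13.

13 measures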